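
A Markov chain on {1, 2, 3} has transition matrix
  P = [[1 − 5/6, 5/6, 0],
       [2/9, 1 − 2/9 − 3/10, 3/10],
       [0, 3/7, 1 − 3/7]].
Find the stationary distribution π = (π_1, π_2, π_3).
π = (8/59, 30/59, 21/59)

This is a birth-death chain on three states, which satisfies detailed balance: π_1 · P_{12} = π_2 · P_{21} and π_2 · P_{23} = π_3 · P_{32}.
From π_1 · 5/6 = π_2 · 2/9: π_2/π_1 = (5/6)/(2/9) = 15/4.
From π_2 · 3/10 = π_3 · 3/7: π_3/π_2 = (3/10)/(3/7) = 7/10.
Take π_1 proportional to 1; then unnormalized π = (1, 15/4, 21/8). Normalize by dividing by the sum 59/8:
  π = (8/59, 30/59, 21/59).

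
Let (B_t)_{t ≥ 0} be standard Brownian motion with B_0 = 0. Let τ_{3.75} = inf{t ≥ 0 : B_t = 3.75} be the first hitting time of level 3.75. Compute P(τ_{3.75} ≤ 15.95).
P(τ_{3.75} ≤ 15.95) = 2(1 − Φ(3.75/√15.95)) = 2(1 − Φ(0.9390)) ≈ 0.3477

By the reflection principle for standard BM, P(τ_b ≤ t) = 2 · P(B_t ≥ b). Since B_t ~ N(0, t), P(B_t ≥ 3.75) = 1 − Φ(3.75/√t) = 1 − Φ(3.75/√15.95) = 1 − Φ(0.9390) ≈ 0.17387. Doubling: P(τ_{3.75} ≤ 15.95) ≈ 2 · 0.17387 = 0.34774 ≈ 0.3477.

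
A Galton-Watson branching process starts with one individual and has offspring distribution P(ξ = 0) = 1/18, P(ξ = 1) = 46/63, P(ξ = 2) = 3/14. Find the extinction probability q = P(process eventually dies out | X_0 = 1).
q = 7/27

The pgf is f(s) = 1/18 + 46/63·s + 3/14·s². The extinction probability q is the smallest fixed point of f in [0, 1]. Setting s = f(s):
  3/14·s² + (46/63 − 1)·s + 1/18 = 0
  3/14·s² − (1/18 + 3/14)·s + 1/18 = 0
which factors as (s − 1)·(3/14·s − 1/18) = 0, giving roots s = 1 and s = (1/18)/(3/14) = 7/27.
Mean offspring μ = 46/63 + 2·3/14 = 73/63 > 1 (supercritical), so q < 1. The extinction probability is the smaller root: q = (1/18)/(3/14) = 7/27.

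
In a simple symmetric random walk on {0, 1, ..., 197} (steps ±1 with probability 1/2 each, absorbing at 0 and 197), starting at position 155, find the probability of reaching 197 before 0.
P(hit 197 before 0) = 155/197

Let u_k = P(hit 197 before 0 | start at k). Then u_0 = 0, u_197 = 1, and u_k = u_{k-1}/2 + u_{k+1}/2 for 1 ≤ k ≤ 196. This harmonic recurrence is solved by u_k = k/197, giving u_155 = 155/197.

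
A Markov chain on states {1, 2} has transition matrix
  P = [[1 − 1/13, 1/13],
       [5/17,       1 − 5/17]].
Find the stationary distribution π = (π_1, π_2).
π_1 = 65/82, π_2 = 17/82

Solve πP = π with π_1 + π_2 = 1. From πP = π: π_1 · (1 − 1/13) + π_2 · 5/17 = π_1 ⇒ π_2 · 5/17 = π_1 · 1/13 ⇒ π_2/π_1 = (1/13)/(5/17) = 17/65. Together with π_1 + π_2 = 1:
  π_1 = (5/17)/(1/13 + 5/17) = (5/17)/(82/221) = 65/82,
  π_2 = (1/13)/(1/13 + 5/17) = (1/13)/(82/221) = 17/82.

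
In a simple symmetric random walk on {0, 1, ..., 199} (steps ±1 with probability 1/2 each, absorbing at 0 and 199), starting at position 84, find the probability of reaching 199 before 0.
P(hit 199 before 0) = 84/199

Let u_k = P(hit 199 before 0 | start at k). Then u_0 = 0, u_199 = 1, and u_k = u_{k-1}/2 + u_{k+1}/2 for 1 ≤ k ≤ 198. This harmonic recurrence is solved by u_k = k/199, giving u_84 = 84/199.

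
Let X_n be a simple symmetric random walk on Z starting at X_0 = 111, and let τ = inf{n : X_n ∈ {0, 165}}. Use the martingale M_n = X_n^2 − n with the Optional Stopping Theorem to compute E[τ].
E[τ] = 5994

M_n = X_n^2 − n is a martingale (since E[X_{n+1}^2 | F_n] = X_n^2 + 1). By OST (τ has finite mean in a bounded region), E[M_τ] = E[M_0] = X_0^2 − 0 = 111^2 = 12321. Also E[M_τ] = E[X_τ^2] − E[τ]. The walk exits at 0 or 165, with P(hit 165 first) = 111/165, so E[X_τ^2] = 165^2 · 111/165 + 0 = 18315. Thus E[τ] = E[X_τ^2] − E[M_τ] = 18315 − 12321 = 5994 = 111(165 − 111) = 5994.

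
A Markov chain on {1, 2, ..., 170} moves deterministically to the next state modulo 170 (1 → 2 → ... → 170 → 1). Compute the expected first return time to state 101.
E[T_101 | X_0 = 101] = 170

The chain cycles deterministically, so starting at state 101 it returns in exactly 170 steps. Equivalently, the stationary distribution is uniform π_j = 1/170 for every state j, so by Kac's formula E[T_101] = 1/π_101 = 170.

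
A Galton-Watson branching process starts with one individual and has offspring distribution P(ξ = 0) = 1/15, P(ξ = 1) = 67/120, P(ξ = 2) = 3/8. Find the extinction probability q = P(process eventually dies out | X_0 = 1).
q = 8/45

The pgf is f(s) = 1/15 + 67/120·s + 3/8·s². The extinction probability q is the smallest fixed point of f in [0, 1]. Setting s = f(s):
  3/8·s² + (67/120 − 1)·s + 1/15 = 0
  3/8·s² − (1/15 + 3/8)·s + 1/15 = 0
which factors as (s − 1)·(3/8·s − 1/15) = 0, giving roots s = 1 and s = (1/15)/(3/8) = 8/45.
Mean offspring μ = 67/120 + 2·3/8 = 157/120 > 1 (supercritical), so q < 1. The extinction probability is the smaller root: q = (1/15)/(3/8) = 8/45.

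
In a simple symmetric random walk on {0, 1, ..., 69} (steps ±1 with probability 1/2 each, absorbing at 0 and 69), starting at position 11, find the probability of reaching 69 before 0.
P(hit 69 before 0) = 11/69

Let u_k = P(hit 69 before 0 | start at k). Then u_0 = 0, u_69 = 1, and u_k = u_{k-1}/2 + u_{k+1}/2 for 1 ≤ k ≤ 68. This harmonic recurrence is solved by u_k = k/69, giving u_11 = 11/69.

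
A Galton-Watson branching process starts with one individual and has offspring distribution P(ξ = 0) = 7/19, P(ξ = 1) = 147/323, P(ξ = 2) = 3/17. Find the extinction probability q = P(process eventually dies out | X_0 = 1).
q = 1

Mean offspring μ = 0·7/19 + 1·147/323 + 2·3/17 = 261/323 ≤ 1. For μ ≤ 1 with offspring not concentrated at 1, the Galton-Watson process goes extinct almost surely, so q = 1.
(Algebraic check: The pgf is f(s) = 7/19 + 147/323·s + 3/17·s². The extinction probability q is the smallest fixed point of f in [0, 1]. Setting s = f(s):
  3/17·s² + (147/323 − 1)·s + 7/19 = 0
  3/17·s² − (7/19 + 3/17)·s + 7/19 = 0
which factors as (s − 1)·(3/17·s − 7/19) = 0, giving roots s = 1 and s = (7/19)/(3/17) = 119/57. Since 119/57 ≥ 1, the smallest root in [0, 1] is s = 1.)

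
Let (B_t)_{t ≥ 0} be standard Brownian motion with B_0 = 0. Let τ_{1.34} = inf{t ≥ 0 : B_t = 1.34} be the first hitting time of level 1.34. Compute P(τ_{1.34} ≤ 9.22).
P(τ_{1.34} ≤ 9.22) = 2(1 − Φ(1.34/√9.22)) = 2(1 − Φ(0.4413)) ≈ 0.6590

By the reflection principle for standard BM, P(τ_b ≤ t) = 2 · P(B_t ≥ b). Since B_t ~ N(0, t), P(B_t ≥ 1.34) = 1 − Φ(1.34/√t) = 1 − Φ(1.34/√9.22) = 1 − Φ(0.4413) ≈ 0.32950. Doubling: P(τ_{1.34} ≤ 9.22) ≈ 2 · 0.32950 = 0.65900 ≈ 0.6590.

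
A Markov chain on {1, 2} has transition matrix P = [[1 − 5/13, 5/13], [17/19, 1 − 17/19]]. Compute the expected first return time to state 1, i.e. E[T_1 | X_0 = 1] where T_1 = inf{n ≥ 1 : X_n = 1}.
E[T_1 | X_0 = 1] = 1/π_1 = 316/221

For an irreducible recurrent Markov chain with stationary distribution π, E[T_i | X_0 = i] = 1/π_i (Kac's formula). Here π_1 = (17/19)/(5/13 + 17/19) = (17/19)/(316/247) = 221/316, so E[T_1 | X_0 = 1] = 1/π_1 = (5/13 + 17/19)/(17/19) = (316/247)/(17/19) = 316/221.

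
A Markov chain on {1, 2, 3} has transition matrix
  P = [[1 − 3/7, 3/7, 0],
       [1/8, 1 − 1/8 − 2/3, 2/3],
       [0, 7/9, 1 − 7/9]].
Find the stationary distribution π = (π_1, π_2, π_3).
π = (49/361, 168/361, 144/361)

This is a birth-death chain on three states, which satisfies detailed balance: π_1 · P_{12} = π_2 · P_{21} and π_2 · P_{23} = π_3 · P_{32}.
From π_1 · 3/7 = π_2 · 1/8: π_2/π_1 = (3/7)/(1/8) = 24/7.
From π_2 · 2/3 = π_3 · 7/9: π_3/π_2 = (2/3)/(7/9) = 6/7.
Take π_1 proportional to 1; then unnormalized π = (1, 24/7, 144/49). Normalize by dividing by the sum 361/49:
  π = (49/361, 168/361, 144/361).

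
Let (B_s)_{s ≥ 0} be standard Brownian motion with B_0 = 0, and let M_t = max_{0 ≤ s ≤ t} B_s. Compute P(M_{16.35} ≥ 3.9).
P(M_{16.35} ≥ 3.9) = 2·P(B_{16.35} ≥ 3.9) = 2(1 − Φ(3.9/√16.35)) ≈ 0.3348

By the reflection principle for Brownian motion, P(M_t ≥ a) = 2 · P(B_t ≥ a) for a ≥ 0. Since B_t ~ N(0, t), P(B_t ≥ 3.9) = 1 − Φ(3.9/√t) = 1 − Φ(3.9/√16.35) = 1 − Φ(0.9645). So
  P(M_{16.35} ≥ 3.9) = 2(1 − Φ(0.9645)) ≈ 0.3348.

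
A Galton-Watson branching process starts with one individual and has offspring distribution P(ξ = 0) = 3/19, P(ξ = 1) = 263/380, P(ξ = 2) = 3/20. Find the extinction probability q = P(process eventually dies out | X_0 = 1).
q = 1

Mean offspring μ = 0·3/19 + 1·263/380 + 2·3/20 = 377/380 ≤ 1. For μ ≤ 1 with offspring not concentrated at 1, the Galton-Watson process goes extinct almost surely, so q = 1.
(Algebraic check: The pgf is f(s) = 3/19 + 263/380·s + 3/20·s². The extinction probability q is the smallest fixed point of f in [0, 1]. Setting s = f(s):
  3/20·s² + (263/380 − 1)·s + 3/19 = 0
  3/20·s² − (3/19 + 3/20)·s + 3/19 = 0
which factors as (s − 1)·(3/20·s − 3/19) = 0, giving roots s = 1 and s = (3/19)/(3/20) = 20/19. Since 20/19 ≥ 1, the smallest root in [0, 1] is s = 1.)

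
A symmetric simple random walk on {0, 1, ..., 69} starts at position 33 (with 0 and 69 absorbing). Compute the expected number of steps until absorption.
E[τ | X_0 = 33] = 1188

Let v_k = E[τ | X_0 = k]. Boundary: v_0 = v_69 = 0. Recurrence: v_k = 1 + (v_{k-1} + v_{k+1})/2 for 1 ≤ k ≤ 68. The particular solution to v_k − (v_{k-1} + v_{k+1})/2 = 1 is v_k = −k^2. Adding homogeneous solution A + B k and matching boundaries gives v_k = k (69 − k). Substituting k = 33: v_33 = 33 · 36 = 1188.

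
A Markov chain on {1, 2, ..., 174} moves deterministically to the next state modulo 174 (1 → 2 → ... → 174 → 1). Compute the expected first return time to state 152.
E[T_152 | X_0 = 152] = 174

The chain cycles deterministically, so starting at state 152 it returns in exactly 174 steps. Equivalently, the stationary distribution is uniform π_j = 1/174 for every state j, so by Kac's formula E[T_152] = 1/π_152 = 174.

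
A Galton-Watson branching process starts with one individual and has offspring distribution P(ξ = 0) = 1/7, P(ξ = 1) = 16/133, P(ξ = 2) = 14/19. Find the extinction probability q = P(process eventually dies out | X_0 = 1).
q = 19/98

The pgf is f(s) = 1/7 + 16/133·s + 14/19·s². The extinction probability q is the smallest fixed point of f in [0, 1]. Setting s = f(s):
  14/19·s² + (16/133 − 1)·s + 1/7 = 0
  14/19·s² − (1/7 + 14/19)·s + 1/7 = 0
which factors as (s − 1)·(14/19·s − 1/7) = 0, giving roots s = 1 and s = (1/7)/(14/19) = 19/98.
Mean offspring μ = 16/133 + 2·14/19 = 212/133 > 1 (supercritical), so q < 1. The extinction probability is the smaller root: q = (1/7)/(14/19) = 19/98.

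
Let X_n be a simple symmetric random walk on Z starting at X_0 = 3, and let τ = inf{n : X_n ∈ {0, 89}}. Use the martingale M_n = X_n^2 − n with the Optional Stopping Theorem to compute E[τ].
E[τ] = 258

M_n = X_n^2 − n is a martingale (since E[X_{n+1}^2 | F_n] = X_n^2 + 1). By OST (τ has finite mean in a bounded region), E[M_τ] = E[M_0] = X_0^2 − 0 = 3^2 = 9. Also E[M_τ] = E[X_τ^2] − E[τ]. The walk exits at 0 or 89, with P(hit 89 first) = 3/89, so E[X_τ^2] = 89^2 · 3/89 + 0 = 267. Thus E[τ] = E[X_τ^2] − E[M_τ] = 267 − 9 = 258 = 3(89 − 3) = 258.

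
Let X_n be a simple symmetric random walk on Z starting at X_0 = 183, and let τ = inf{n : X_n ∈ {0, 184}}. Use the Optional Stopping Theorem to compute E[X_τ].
E[X_τ] = 183

X_n is a martingale and τ is a bounded-mean stopping time (indeed τ is finite a.s. with bounded expectation since the walk is in a bounded region). By the OST, E[X_τ] = E[X_0] = 183. Equivalently: E[X_τ] = 184 · P(hit 184 first) + 0 · P(hit 0 first) = 184 · (183/184) = 183.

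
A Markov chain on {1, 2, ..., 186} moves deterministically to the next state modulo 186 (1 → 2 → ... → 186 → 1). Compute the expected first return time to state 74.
E[T_74 | X_0 = 74] = 186

The chain cycles deterministically, so starting at state 74 it returns in exactly 186 steps. Equivalently, the stationary distribution is uniform π_j = 1/186 for every state j, so by Kac's formula E[T_74] = 1/π_74 = 186.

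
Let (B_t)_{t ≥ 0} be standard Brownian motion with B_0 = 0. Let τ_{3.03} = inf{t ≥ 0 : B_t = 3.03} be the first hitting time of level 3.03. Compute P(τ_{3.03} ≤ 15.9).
P(τ_{3.03} ≤ 15.9) = 2(1 − Φ(3.03/√15.9)) = 2(1 − Φ(0.7599)) ≈ 0.4473

By the reflection principle for standard BM, P(τ_b ≤ t) = 2 · P(B_t ≥ b). Since B_t ~ N(0, t), P(B_t ≥ 3.03) = 1 − Φ(3.03/√t) = 1 − Φ(3.03/√15.9) = 1 − Φ(0.7599) ≈ 0.22366. Doubling: P(τ_{3.03} ≤ 15.9) ≈ 2 · 0.22366 = 0.44732 ≈ 0.4473.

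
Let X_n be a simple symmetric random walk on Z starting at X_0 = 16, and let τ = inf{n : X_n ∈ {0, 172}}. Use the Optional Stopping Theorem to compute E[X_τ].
E[X_τ] = 16

X_n is a martingale and τ is a bounded-mean stopping time (indeed τ is finite a.s. with bounded expectation since the walk is in a bounded region). By the OST, E[X_τ] = E[X_0] = 16. Equivalently: E[X_τ] = 172 · P(hit 172 first) + 0 · P(hit 0 first) = 172 · (16/172) = 16.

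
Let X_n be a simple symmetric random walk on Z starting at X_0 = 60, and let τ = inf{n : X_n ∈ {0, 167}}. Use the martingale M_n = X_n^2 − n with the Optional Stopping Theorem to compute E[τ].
E[τ] = 6420

M_n = X_n^2 − n is a martingale (since E[X_{n+1}^2 | F_n] = X_n^2 + 1). By OST (τ has finite mean in a bounded region), E[M_τ] = E[M_0] = X_0^2 − 0 = 60^2 = 3600. Also E[M_τ] = E[X_τ^2] − E[τ]. The walk exits at 0 or 167, with P(hit 167 first) = 60/167, so E[X_τ^2] = 167^2 · 60/167 + 0 = 10020. Thus E[τ] = E[X_τ^2] − E[M_τ] = 10020 − 3600 = 6420 = 60(167 − 60) = 6420.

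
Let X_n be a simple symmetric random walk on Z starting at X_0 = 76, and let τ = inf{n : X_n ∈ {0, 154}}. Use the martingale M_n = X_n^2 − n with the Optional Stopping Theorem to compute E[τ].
E[τ] = 5928

M_n = X_n^2 − n is a martingale (since E[X_{n+1}^2 | F_n] = X_n^2 + 1). By OST (τ has finite mean in a bounded region), E[M_τ] = E[M_0] = X_0^2 − 0 = 76^2 = 5776. Also E[M_τ] = E[X_τ^2] − E[τ]. The walk exits at 0 or 154, with P(hit 154 first) = 76/154, so E[X_τ^2] = 154^2 · 76/154 + 0 = 11704. Thus E[τ] = E[X_τ^2] − E[M_τ] = 11704 − 5776 = 5928 = 76(154 − 76) = 5928.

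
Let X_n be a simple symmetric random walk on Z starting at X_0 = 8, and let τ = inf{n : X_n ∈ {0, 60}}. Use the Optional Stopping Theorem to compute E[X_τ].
E[X_τ] = 8

X_n is a martingale and τ is a bounded-mean stopping time (indeed τ is finite a.s. with bounded expectation since the walk is in a bounded region). By the OST, E[X_τ] = E[X_0] = 8. Equivalently: E[X_τ] = 60 · P(hit 60 first) + 0 · P(hit 0 first) = 60 · (8/60) = 8.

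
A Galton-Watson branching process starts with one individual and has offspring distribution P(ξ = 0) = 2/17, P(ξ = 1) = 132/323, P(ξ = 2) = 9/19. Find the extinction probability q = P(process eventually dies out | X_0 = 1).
q = 38/153

The pgf is f(s) = 2/17 + 132/323·s + 9/19·s². The extinction probability q is the smallest fixed point of f in [0, 1]. Setting s = f(s):
  9/19·s² + (132/323 − 1)·s + 2/17 = 0
  9/19·s² − (2/17 + 9/19)·s + 2/17 = 0
which factors as (s − 1)·(9/19·s − 2/17) = 0, giving roots s = 1 and s = (2/17)/(9/19) = 38/153.
Mean offspring μ = 132/323 + 2·9/19 = 438/323 > 1 (supercritical), so q < 1. The extinction probability is the smaller root: q = (2/17)/(9/19) = 38/153.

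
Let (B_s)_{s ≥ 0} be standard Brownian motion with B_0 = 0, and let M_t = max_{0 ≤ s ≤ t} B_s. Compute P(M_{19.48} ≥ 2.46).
P(M_{19.48} ≥ 2.46) = 2·P(B_{19.48} ≥ 2.46) = 2(1 − Φ(2.46/√19.48)) ≈ 0.5773

By the reflection principle for Brownian motion, P(M_t ≥ a) = 2 · P(B_t ≥ a) for a ≥ 0. Since B_t ~ N(0, t), P(B_t ≥ 2.46) = 1 − Φ(2.46/√t) = 1 − Φ(2.46/√19.48) = 1 − Φ(0.5574). So
  P(M_{19.48} ≥ 2.46) = 2(1 − Φ(0.5574)) ≈ 0.5773.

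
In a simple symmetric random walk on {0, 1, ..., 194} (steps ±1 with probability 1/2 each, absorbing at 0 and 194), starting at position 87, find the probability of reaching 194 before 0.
P(hit 194 before 0) = 87/194

Let u_k = P(hit 194 before 0 | start at k). Then u_0 = 0, u_194 = 1, and u_k = u_{k-1}/2 + u_{k+1}/2 for 1 ≤ k ≤ 193. This harmonic recurrence is solved by u_k = k/194, giving u_87 = 87/194.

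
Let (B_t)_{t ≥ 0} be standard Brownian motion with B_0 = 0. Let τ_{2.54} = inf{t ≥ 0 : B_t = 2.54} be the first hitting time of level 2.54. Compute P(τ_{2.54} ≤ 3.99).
P(τ_{2.54} ≤ 3.99) = 2(1 − Φ(2.54/√3.99)) = 2(1 − Φ(1.2716)) ≈ 0.2035

By the reflection principle for standard BM, P(τ_b ≤ t) = 2 · P(B_t ≥ b). Since B_t ~ N(0, t), P(B_t ≥ 2.54) = 1 − Φ(2.54/√t) = 1 − Φ(2.54/√3.99) = 1 − Φ(1.2716) ≈ 0.10176. Doubling: P(τ_{2.54} ≤ 3.99) ≈ 2 · 0.10176 = 0.20352 ≈ 0.2035.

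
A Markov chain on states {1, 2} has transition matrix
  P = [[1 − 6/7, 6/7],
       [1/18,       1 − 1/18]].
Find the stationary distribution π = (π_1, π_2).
π_1 = 7/115, π_2 = 108/115

Solve πP = π with π_1 + π_2 = 1. From πP = π: π_1 · (1 − 6/7) + π_2 · 1/18 = π_1 ⇒ π_2 · 1/18 = π_1 · 6/7 ⇒ π_2/π_1 = (6/7)/(1/18) = 108/7. Together with π_1 + π_2 = 1:
  π_1 = (1/18)/(6/7 + 1/18) = (1/18)/(115/126) = 7/115,
  π_2 = (6/7)/(6/7 + 1/18) = (6/7)/(115/126) = 108/115.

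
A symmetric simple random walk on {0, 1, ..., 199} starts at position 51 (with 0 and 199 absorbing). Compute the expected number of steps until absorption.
E[τ | X_0 = 51] = 7548

Let v_k = E[τ | X_0 = k]. Boundary: v_0 = v_199 = 0. Recurrence: v_k = 1 + (v_{k-1} + v_{k+1})/2 for 1 ≤ k ≤ 198. The particular solution to v_k − (v_{k-1} + v_{k+1})/2 = 1 is v_k = −k^2. Adding homogeneous solution A + B k and matching boundaries gives v_k = k (199 − k). Substituting k = 51: v_51 = 51 · 148 = 7548.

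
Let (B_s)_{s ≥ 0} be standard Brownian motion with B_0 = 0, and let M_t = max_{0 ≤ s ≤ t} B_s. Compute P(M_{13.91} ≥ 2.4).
P(M_{13.91} ≥ 2.4) = 2·P(B_{13.91} ≥ 2.4) = 2(1 − Φ(2.4/√13.91)) ≈ 0.5199

By the reflection principle for Brownian motion, P(M_t ≥ a) = 2 · P(B_t ≥ a) for a ≥ 0. Since B_t ~ N(0, t), P(B_t ≥ 2.4) = 1 − Φ(2.4/√t) = 1 − Φ(2.4/√13.91) = 1 − Φ(0.6435). So
  P(M_{13.91} ≥ 2.4) = 2(1 − Φ(0.6435)) ≈ 0.5199.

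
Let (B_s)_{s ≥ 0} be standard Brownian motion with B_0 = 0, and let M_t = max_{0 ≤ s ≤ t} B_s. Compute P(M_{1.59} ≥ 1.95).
P(M_{1.59} ≥ 1.95) = 2·P(B_{1.59} ≥ 1.95) = 2(1 − Φ(1.95/√1.59)) ≈ 0.1220

By the reflection principle for Brownian motion, P(M_t ≥ a) = 2 · P(B_t ≥ a) for a ≥ 0. Since B_t ~ N(0, t), P(B_t ≥ 1.95) = 1 − Φ(1.95/√t) = 1 − Φ(1.95/√1.59) = 1 − Φ(1.5465). So
  P(M_{1.59} ≥ 1.95) = 2(1 − Φ(1.5465)) ≈ 0.1220.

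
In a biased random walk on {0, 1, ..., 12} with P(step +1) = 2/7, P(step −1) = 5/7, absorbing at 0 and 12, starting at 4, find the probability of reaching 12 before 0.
P(hit 12 before 0) = (1 − (5/2)^4) / (1 − (5/2)^12) = 256/400881

Let u_k denote P(reach 12 before 0 | start at k). Boundary: u_0 = 0, u_12 = 1. Recurrence: u_k = 2/7·u_{k+1} + 5/7·u_{k-1} for 1 ≤ k ≤ 11. Try u_k = A + B·r^k with r = q/p = (5/7)/(2/7) = 5/2. Substitution satisfies the recurrence; boundary conditions give:
  u_k = (1 − r^k) / (1 − r^N) = (1 − (5/2)^4) / (1 − (5/2)^12) = 256/400881.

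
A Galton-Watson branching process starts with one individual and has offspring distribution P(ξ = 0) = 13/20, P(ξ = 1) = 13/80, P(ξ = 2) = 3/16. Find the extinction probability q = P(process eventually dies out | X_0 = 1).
q = 1

Mean offspring μ = 0·13/20 + 1·13/80 + 2·3/16 = 43/80 ≤ 1. For μ ≤ 1 with offspring not concentrated at 1, the Galton-Watson process goes extinct almost surely, so q = 1.
(Algebraic check: The pgf is f(s) = 13/20 + 13/80·s + 3/16·s². The extinction probability q is the smallest fixed point of f in [0, 1]. Setting s = f(s):
  3/16·s² + (13/80 − 1)·s + 13/20 = 0
  3/16·s² − (13/20 + 3/16)·s + 13/20 = 0
which factors as (s − 1)·(3/16·s − 13/20) = 0, giving roots s = 1 and s = (13/20)/(3/16) = 52/15. Since 52/15 ≥ 1, the smallest root in [0, 1] is s = 1.)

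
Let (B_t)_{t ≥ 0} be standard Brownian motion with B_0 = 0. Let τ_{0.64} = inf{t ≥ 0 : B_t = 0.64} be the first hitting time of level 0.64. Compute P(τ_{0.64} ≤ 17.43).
P(τ_{0.64} ≤ 17.43) = 2(1 − Φ(0.64/√17.43)) = 2(1 − Φ(0.1533)) ≈ 0.8782

By the reflection principle for standard BM, P(τ_b ≤ t) = 2 · P(B_t ≥ b). Since B_t ~ N(0, t), P(B_t ≥ 0.64) = 1 − Φ(0.64/√t) = 1 − Φ(0.64/√17.43) = 1 − Φ(0.1533) ≈ 0.43908. Doubling: P(τ_{0.64} ≤ 17.43) ≈ 2 · 0.43908 = 0.87816 ≈ 0.8782.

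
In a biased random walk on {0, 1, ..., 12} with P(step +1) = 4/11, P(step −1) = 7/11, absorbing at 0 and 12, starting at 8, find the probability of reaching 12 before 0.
P(hit 12 before 0) = (1 − (7/4)^8) / (1 − (7/4)^12) = 680192/6444993

Let u_k denote P(reach 12 before 0 | start at k). Boundary: u_0 = 0, u_12 = 1. Recurrence: u_k = 4/11·u_{k+1} + 7/11·u_{k-1} for 1 ≤ k ≤ 11. Try u_k = A + B·r^k with r = q/p = (7/11)/(4/11) = 7/4. Substitution satisfies the recurrence; boundary conditions give:
  u_k = (1 − r^k) / (1 − r^N) = (1 − (7/4)^8) / (1 − (7/4)^12) = 680192/6444993.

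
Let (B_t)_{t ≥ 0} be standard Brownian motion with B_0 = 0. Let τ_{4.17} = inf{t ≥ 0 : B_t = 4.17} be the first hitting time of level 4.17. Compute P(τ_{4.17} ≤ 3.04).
P(τ_{4.17} ≤ 3.04) = 2(1 − Φ(4.17/√3.04)) = 2(1 − Φ(2.3917)) ≈ 0.0168

By the reflection principle for standard BM, P(τ_b ≤ t) = 2 · P(B_t ≥ b). Since B_t ~ N(0, t), P(B_t ≥ 4.17) = 1 − Φ(4.17/√t) = 1 − Φ(4.17/√3.04) = 1 − Φ(2.3917) ≈ 0.00839. Doubling: P(τ_{4.17} ≤ 3.04) ≈ 2 · 0.00839 = 0.01678 ≈ 0.0168.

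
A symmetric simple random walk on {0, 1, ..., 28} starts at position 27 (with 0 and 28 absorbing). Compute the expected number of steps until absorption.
E[τ | X_0 = 27] = 27

Let v_k = E[τ | X_0 = k]. Boundary: v_0 = v_28 = 0. Recurrence: v_k = 1 + (v_{k-1} + v_{k+1})/2 for 1 ≤ k ≤ 27. The particular solution to v_k − (v_{k-1} + v_{k+1})/2 = 1 is v_k = −k^2. Adding homogeneous solution A + B k and matching boundaries gives v_k = k (28 − k). Substituting k = 27: v_27 = 27 · 1 = 27.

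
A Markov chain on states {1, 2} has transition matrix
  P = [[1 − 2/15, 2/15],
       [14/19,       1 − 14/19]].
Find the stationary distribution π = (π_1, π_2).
π_1 = 105/124, π_2 = 19/124

Solve πP = π with π_1 + π_2 = 1. From πP = π: π_1 · (1 − 2/15) + π_2 · 14/19 = π_1 ⇒ π_2 · 14/19 = π_1 · 2/15 ⇒ π_2/π_1 = (2/15)/(14/19) = 19/105. Together with π_1 + π_2 = 1:
  π_1 = (14/19)/(2/15 + 14/19) = (14/19)/(248/285) = 105/124,
  π_2 = (2/15)/(2/15 + 14/19) = (2/15)/(248/285) = 19/124.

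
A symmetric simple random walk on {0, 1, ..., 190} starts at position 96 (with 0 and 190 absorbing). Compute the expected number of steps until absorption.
E[τ | X_0 = 96] = 9024

Let v_k = E[τ | X_0 = k]. Boundary: v_0 = v_190 = 0. Recurrence: v_k = 1 + (v_{k-1} + v_{k+1})/2 for 1 ≤ k ≤ 189. The particular solution to v_k − (v_{k-1} + v_{k+1})/2 = 1 is v_k = −k^2. Adding homogeneous solution A + B k and matching boundaries gives v_k = k (190 − k). Substituting k = 96: v_96 = 96 · 94 = 9024.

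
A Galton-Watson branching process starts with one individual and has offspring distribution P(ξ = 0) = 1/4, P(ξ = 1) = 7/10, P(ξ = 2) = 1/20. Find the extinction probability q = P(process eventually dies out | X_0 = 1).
q = 1

Mean offspring μ = 0·1/4 + 1·7/10 + 2·1/20 = 4/5 ≤ 1. For μ ≤ 1 with offspring not concentrated at 1, the Galton-Watson process goes extinct almost surely, so q = 1.
(Algebraic check: The pgf is f(s) = 1/4 + 7/10·s + 1/20·s². The extinction probability q is the smallest fixed point of f in [0, 1]. Setting s = f(s):
  1/20·s² + (7/10 − 1)·s + 1/4 = 0
  1/20·s² − (1/4 + 1/20)·s + 1/4 = 0
which factors as (s − 1)·(1/20·s − 1/4) = 0, giving roots s = 1 and s = (1/4)/(1/20) = 5. Since 5 ≥ 1, the smallest root in [0, 1] is s = 1.)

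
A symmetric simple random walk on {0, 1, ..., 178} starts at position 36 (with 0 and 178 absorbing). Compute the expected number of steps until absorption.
E[τ | X_0 = 36] = 5112

Let v_k = E[τ | X_0 = k]. Boundary: v_0 = v_178 = 0. Recurrence: v_k = 1 + (v_{k-1} + v_{k+1})/2 for 1 ≤ k ≤ 177. The particular solution to v_k − (v_{k-1} + v_{k+1})/2 = 1 is v_k = −k^2. Adding homogeneous solution A + B k and matching boundaries gives v_k = k (178 − k). Substituting k = 36: v_36 = 36 · 142 = 5112.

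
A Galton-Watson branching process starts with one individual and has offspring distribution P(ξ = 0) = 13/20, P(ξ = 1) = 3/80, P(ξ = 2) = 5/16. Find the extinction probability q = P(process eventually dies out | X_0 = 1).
q = 1

Mean offspring μ = 0·13/20 + 1·3/80 + 2·5/16 = 53/80 ≤ 1. For μ ≤ 1 with offspring not concentrated at 1, the Galton-Watson process goes extinct almost surely, so q = 1.
(Algebraic check: The pgf is f(s) = 13/20 + 3/80·s + 5/16·s². The extinction probability q is the smallest fixed point of f in [0, 1]. Setting s = f(s):
  5/16·s² + (3/80 − 1)·s + 13/20 = 0
  5/16·s² − (13/20 + 5/16)·s + 13/20 = 0
which factors as (s − 1)·(5/16·s − 13/20) = 0, giving roots s = 1 and s = (13/20)/(5/16) = 52/25. Since 52/25 ≥ 1, the smallest root in [0, 1] is s = 1.)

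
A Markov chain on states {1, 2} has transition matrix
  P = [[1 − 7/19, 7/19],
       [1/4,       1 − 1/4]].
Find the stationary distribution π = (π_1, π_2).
π_1 = 19/47, π_2 = 28/47

Solve πP = π with π_1 + π_2 = 1. From πP = π: π_1 · (1 − 7/19) + π_2 · 1/4 = π_1 ⇒ π_2 · 1/4 = π_1 · 7/19 ⇒ π_2/π_1 = (7/19)/(1/4) = 28/19. Together with π_1 + π_2 = 1:
  π_1 = (1/4)/(7/19 + 1/4) = (1/4)/(47/76) = 19/47,
  π_2 = (7/19)/(7/19 + 1/4) = (7/19)/(47/76) = 28/47.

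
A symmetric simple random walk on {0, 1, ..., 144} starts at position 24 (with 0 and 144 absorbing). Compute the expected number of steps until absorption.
E[τ | X_0 = 24] = 2880

Let v_k = E[τ | X_0 = k]. Boundary: v_0 = v_144 = 0. Recurrence: v_k = 1 + (v_{k-1} + v_{k+1})/2 for 1 ≤ k ≤ 143. The particular solution to v_k − (v_{k-1} + v_{k+1})/2 = 1 is v_k = −k^2. Adding homogeneous solution A + B k and matching boundaries gives v_k = k (144 − k). Substituting k = 24: v_24 = 24 · 120 = 2880.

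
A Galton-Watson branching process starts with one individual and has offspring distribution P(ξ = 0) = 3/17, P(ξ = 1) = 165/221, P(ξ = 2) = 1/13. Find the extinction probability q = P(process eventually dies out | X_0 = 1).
q = 1

Mean offspring μ = 0·3/17 + 1·165/221 + 2·1/13 = 199/221 ≤ 1. For μ ≤ 1 with offspring not concentrated at 1, the Galton-Watson process goes extinct almost surely, so q = 1.
(Algebraic check: The pgf is f(s) = 3/17 + 165/221·s + 1/13·s². The extinction probability q is the smallest fixed point of f in [0, 1]. Setting s = f(s):
  1/13·s² + (165/221 − 1)·s + 3/17 = 0
  1/13·s² − (3/17 + 1/13)·s + 3/17 = 0
which factors as (s − 1)·(1/13·s − 3/17) = 0, giving roots s = 1 and s = (3/17)/(1/13) = 39/17. Since 39/17 ≥ 1, the smallest root in [0, 1] is s = 1.)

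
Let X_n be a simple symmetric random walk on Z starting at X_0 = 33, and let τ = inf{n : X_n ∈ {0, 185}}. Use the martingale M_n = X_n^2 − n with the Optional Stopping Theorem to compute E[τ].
E[τ] = 5016

M_n = X_n^2 − n is a martingale (since E[X_{n+1}^2 | F_n] = X_n^2 + 1). By OST (τ has finite mean in a bounded region), E[M_τ] = E[M_0] = X_0^2 − 0 = 33^2 = 1089. Also E[M_τ] = E[X_τ^2] − E[τ]. The walk exits at 0 or 185, with P(hit 185 first) = 33/185, so E[X_τ^2] = 185^2 · 33/185 + 0 = 6105. Thus E[τ] = E[X_τ^2] − E[M_τ] = 6105 − 1089 = 5016 = 33(185 − 33) = 5016.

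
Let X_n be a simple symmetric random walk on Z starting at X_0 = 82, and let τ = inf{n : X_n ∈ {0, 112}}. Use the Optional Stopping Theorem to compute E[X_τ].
E[X_τ] = 82

X_n is a martingale and τ is a bounded-mean stopping time (indeed τ is finite a.s. with bounded expectation since the walk is in a bounded region). By the OST, E[X_τ] = E[X_0] = 82. Equivalently: E[X_τ] = 112 · P(hit 112 first) + 0 · P(hit 0 first) = 112 · (82/112) = 82.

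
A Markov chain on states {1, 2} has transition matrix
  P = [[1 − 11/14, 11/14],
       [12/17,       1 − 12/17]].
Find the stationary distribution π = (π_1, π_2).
π_1 = 168/355, π_2 = 187/355

Solve πP = π with π_1 + π_2 = 1. From πP = π: π_1 · (1 − 11/14) + π_2 · 12/17 = π_1 ⇒ π_2 · 12/17 = π_1 · 11/14 ⇒ π_2/π_1 = (11/14)/(12/17) = 187/168. Together with π_1 + π_2 = 1:
  π_1 = (12/17)/(11/14 + 12/17) = (12/17)/(355/238) = 168/355,
  π_2 = (11/14)/(11/14 + 12/17) = (11/14)/(355/238) = 187/355.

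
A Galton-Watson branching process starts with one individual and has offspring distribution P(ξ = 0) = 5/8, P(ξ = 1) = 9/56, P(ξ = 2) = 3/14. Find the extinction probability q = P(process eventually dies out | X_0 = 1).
q = 1

Mean offspring μ = 0·5/8 + 1·9/56 + 2·3/14 = 33/56 ≤ 1. For μ ≤ 1 with offspring not concentrated at 1, the Galton-Watson process goes extinct almost surely, so q = 1.
(Algebraic check: The pgf is f(s) = 5/8 + 9/56·s + 3/14·s². The extinction probability q is the smallest fixed point of f in [0, 1]. Setting s = f(s):
  3/14·s² + (9/56 − 1)·s + 5/8 = 0
  3/14·s² − (5/8 + 3/14)·s + 5/8 = 0
which factors as (s − 1)·(3/14·s − 5/8) = 0, giving roots s = 1 and s = (5/8)/(3/14) = 35/12. Since 35/12 ≥ 1, the smallest root in [0, 1] is s = 1.)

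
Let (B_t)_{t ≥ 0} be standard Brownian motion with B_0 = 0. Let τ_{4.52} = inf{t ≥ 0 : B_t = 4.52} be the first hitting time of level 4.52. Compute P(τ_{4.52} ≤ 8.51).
P(τ_{4.52} ≤ 8.51) = 2(1 − Φ(4.52/√8.51)) = 2(1 − Φ(1.5494)) ≈ 0.1213

By the reflection principle for standard BM, P(τ_b ≤ t) = 2 · P(B_t ≥ b). Since B_t ~ N(0, t), P(B_t ≥ 4.52) = 1 − Φ(4.52/√t) = 1 − Φ(4.52/√8.51) = 1 − Φ(1.5494) ≈ 0.06064. Doubling: P(τ_{4.52} ≤ 8.51) ≈ 2 · 0.06064 = 0.12128 ≈ 0.1213.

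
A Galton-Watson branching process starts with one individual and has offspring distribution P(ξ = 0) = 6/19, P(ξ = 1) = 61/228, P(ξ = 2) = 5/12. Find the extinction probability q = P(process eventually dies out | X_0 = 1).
q = 72/95

The pgf is f(s) = 6/19 + 61/228·s + 5/12·s². The extinction probability q is the smallest fixed point of f in [0, 1]. Setting s = f(s):
  5/12·s² + (61/228 − 1)·s + 6/19 = 0
  5/12·s² − (6/19 + 5/12)·s + 6/19 = 0
which factors as (s − 1)·(5/12·s − 6/19) = 0, giving roots s = 1 and s = (6/19)/(5/12) = 72/95.
Mean offspring μ = 61/228 + 2·5/12 = 251/228 > 1 (supercritical), so q < 1. The extinction probability is the smaller root: q = (6/19)/(5/12) = 72/95.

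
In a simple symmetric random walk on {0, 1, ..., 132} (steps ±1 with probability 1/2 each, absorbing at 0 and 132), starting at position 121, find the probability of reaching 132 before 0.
P(hit 132 before 0) = 121/132 = 11/12

Let u_k = P(hit 132 before 0 | start at k). Then u_0 = 0, u_132 = 1, and u_k = u_{k-1}/2 + u_{k+1}/2 for 1 ≤ k ≤ 131. This harmonic recurrence is solved by u_k = k/132, giving u_121 = 121/132 = 11/12.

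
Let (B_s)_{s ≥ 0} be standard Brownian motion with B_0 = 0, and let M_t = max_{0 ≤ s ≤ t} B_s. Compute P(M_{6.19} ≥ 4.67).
P(M_{6.19} ≥ 4.67) = 2·P(B_{6.19} ≥ 4.67) = 2(1 − Φ(4.67/√6.19)) ≈ 0.0605

By the reflection principle for Brownian motion, P(M_t ≥ a) = 2 · P(B_t ≥ a) for a ≥ 0. Since B_t ~ N(0, t), P(B_t ≥ 4.67) = 1 − Φ(4.67/√t) = 1 − Φ(4.67/√6.19) = 1 − Φ(1.8770). So
  P(M_{6.19} ≥ 4.67) = 2(1 − Φ(1.8770)) ≈ 0.0605.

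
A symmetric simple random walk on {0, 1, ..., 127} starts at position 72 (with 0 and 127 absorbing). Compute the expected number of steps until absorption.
E[τ | X_0 = 72] = 3960

Let v_k = E[τ | X_0 = k]. Boundary: v_0 = v_127 = 0. Recurrence: v_k = 1 + (v_{k-1} + v_{k+1})/2 for 1 ≤ k ≤ 126. The particular solution to v_k − (v_{k-1} + v_{k+1})/2 = 1 is v_k = −k^2. Adding homogeneous solution A + B k and matching boundaries gives v_k = k (127 − k). Substituting k = 72: v_72 = 72 · 55 = 3960.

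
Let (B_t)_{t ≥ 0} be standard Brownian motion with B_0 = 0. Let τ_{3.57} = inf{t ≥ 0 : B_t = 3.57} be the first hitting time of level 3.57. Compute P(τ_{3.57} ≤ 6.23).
P(τ_{3.57} ≤ 6.23) = 2(1 − Φ(3.57/√6.23)) = 2(1 − Φ(1.4303)) ≈ 0.1526

By the reflection principle for standard BM, P(τ_b ≤ t) = 2 · P(B_t ≥ b). Since B_t ~ N(0, t), P(B_t ≥ 3.57) = 1 − Φ(3.57/√t) = 1 − Φ(3.57/√6.23) = 1 − Φ(1.4303) ≈ 0.07632. Doubling: P(τ_{3.57} ≤ 6.23) ≈ 2 · 0.07632 = 0.15264 ≈ 0.1526.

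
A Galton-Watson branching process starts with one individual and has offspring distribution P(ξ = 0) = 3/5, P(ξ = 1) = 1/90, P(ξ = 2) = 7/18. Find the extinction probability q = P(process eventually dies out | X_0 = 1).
q = 1

Mean offspring μ = 0·3/5 + 1·1/90 + 2·7/18 = 71/90 ≤ 1. For μ ≤ 1 with offspring not concentrated at 1, the Galton-Watson process goes extinct almost surely, so q = 1.
(Algebraic check: The pgf is f(s) = 3/5 + 1/90·s + 7/18·s². The extinction probability q is the smallest fixed point of f in [0, 1]. Setting s = f(s):
  7/18·s² + (1/90 − 1)·s + 3/5 = 0
  7/18·s² − (3/5 + 7/18)·s + 3/5 = 0
which factors as (s − 1)·(7/18·s − 3/5) = 0, giving roots s = 1 and s = (3/5)/(7/18) = 54/35. Since 54/35 ≥ 1, the smallest root in [0, 1] is s = 1.)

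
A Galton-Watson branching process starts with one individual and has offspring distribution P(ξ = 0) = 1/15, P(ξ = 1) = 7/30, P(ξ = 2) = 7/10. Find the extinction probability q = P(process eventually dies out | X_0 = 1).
q = 2/21

The pgf is f(s) = 1/15 + 7/30·s + 7/10·s². The extinction probability q is the smallest fixed point of f in [0, 1]. Setting s = f(s):
  7/10·s² + (7/30 − 1)·s + 1/15 = 0
  7/10·s² − (1/15 + 7/10)·s + 1/15 = 0
which factors as (s − 1)·(7/10·s − 1/15) = 0, giving roots s = 1 and s = (1/15)/(7/10) = 2/21.
Mean offspring μ = 7/30 + 2·7/10 = 49/30 > 1 (supercritical), so q < 1. The extinction probability is the smaller root: q = (1/15)/(7/10) = 2/21.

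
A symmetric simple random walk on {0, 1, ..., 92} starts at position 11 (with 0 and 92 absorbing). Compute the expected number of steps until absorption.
E[τ | X_0 = 11] = 891

Let v_k = E[τ | X_0 = k]. Boundary: v_0 = v_92 = 0. Recurrence: v_k = 1 + (v_{k-1} + v_{k+1})/2 for 1 ≤ k ≤ 91. The particular solution to v_k − (v_{k-1} + v_{k+1})/2 = 1 is v_k = −k^2. Adding homogeneous solution A + B k and matching boundaries gives v_k = k (92 − k). Substituting k = 11: v_11 = 11 · 81 = 891.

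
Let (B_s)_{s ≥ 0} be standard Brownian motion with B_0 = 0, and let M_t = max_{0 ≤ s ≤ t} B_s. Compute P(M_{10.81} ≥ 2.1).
P(M_{10.81} ≥ 2.1) = 2·P(B_{10.81} ≥ 2.1) = 2(1 − Φ(2.1/√10.81)) ≈ 0.5230

By the reflection principle for Brownian motion, P(M_t ≥ a) = 2 · P(B_t ≥ a) for a ≥ 0. Since B_t ~ N(0, t), P(B_t ≥ 2.1) = 1 − Φ(2.1/√t) = 1 − Φ(2.1/√10.81) = 1 − Φ(0.6387). So
  P(M_{10.81} ≥ 2.1) = 2(1 − Φ(0.6387)) ≈ 0.5230.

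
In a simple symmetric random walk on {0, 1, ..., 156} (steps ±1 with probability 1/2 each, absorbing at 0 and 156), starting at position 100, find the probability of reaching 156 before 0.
P(hit 156 before 0) = 100/156 = 25/39

Let u_k = P(hit 156 before 0 | start at k). Then u_0 = 0, u_156 = 1, and u_k = u_{k-1}/2 + u_{k+1}/2 for 1 ≤ k ≤ 155. This harmonic recurrence is solved by u_k = k/156, giving u_100 = 100/156 = 25/39.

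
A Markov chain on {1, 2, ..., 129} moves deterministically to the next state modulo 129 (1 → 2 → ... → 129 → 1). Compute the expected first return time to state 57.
E[T_57 | X_0 = 57] = 129

The chain cycles deterministically, so starting at state 57 it returns in exactly 129 steps. Equivalently, the stationary distribution is uniform π_j = 1/129 for every state j, so by Kac's formula E[T_57] = 1/π_57 = 129.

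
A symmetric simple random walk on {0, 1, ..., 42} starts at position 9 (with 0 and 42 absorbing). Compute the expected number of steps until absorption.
E[τ | X_0 = 9] = 297

Let v_k = E[τ | X_0 = k]. Boundary: v_0 = v_42 = 0. Recurrence: v_k = 1 + (v_{k-1} + v_{k+1})/2 for 1 ≤ k ≤ 41. The particular solution to v_k − (v_{k-1} + v_{k+1})/2 = 1 is v_k = −k^2. Adding homogeneous solution A + B k and matching boundaries gives v_k = k (42 − k). Substituting k = 9: v_9 = 9 · 33 = 297.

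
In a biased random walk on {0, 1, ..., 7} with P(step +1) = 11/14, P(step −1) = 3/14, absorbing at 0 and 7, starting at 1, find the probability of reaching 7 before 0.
P(hit 7 before 0) = (1 − (3/11)^1) / (1 − (3/11)^7) = 1771561/2435623

Let u_k denote P(reach 7 before 0 | start at k). Boundary: u_0 = 0, u_7 = 1. Recurrence: u_k = 11/14·u_{k+1} + 3/14·u_{k-1} for 1 ≤ k ≤ 6. Try u_k = A + B·r^k with r = q/p = (3/14)/(11/14) = 3/11. Substitution satisfies the recurrence; boundary conditions give:
  u_k = (1 − r^k) / (1 − r^N) = (1 − (3/11)^1) / (1 − (3/11)^7) = 1771561/2435623.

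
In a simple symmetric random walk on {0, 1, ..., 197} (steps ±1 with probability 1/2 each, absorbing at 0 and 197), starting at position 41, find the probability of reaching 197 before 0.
P(hit 197 before 0) = 41/197

Let u_k = P(hit 197 before 0 | start at k). Then u_0 = 0, u_197 = 1, and u_k = u_{k-1}/2 + u_{k+1}/2 for 1 ≤ k ≤ 196. This harmonic recurrence is solved by u_k = k/197, giving u_41 = 41/197.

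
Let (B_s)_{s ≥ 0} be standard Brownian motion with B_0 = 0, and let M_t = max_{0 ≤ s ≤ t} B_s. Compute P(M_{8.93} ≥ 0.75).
P(M_{8.93} ≥ 0.75) = 2·P(B_{8.93} ≥ 0.75) = 2(1 − Φ(0.75/√8.93)) ≈ 0.8018

By the reflection principle for Brownian motion, P(M_t ≥ a) = 2 · P(B_t ≥ a) for a ≥ 0. Since B_t ~ N(0, t), P(B_t ≥ 0.75) = 1 − Φ(0.75/√t) = 1 − Φ(0.75/√8.93) = 1 − Φ(0.2510). So
  P(M_{8.93} ≥ 0.75) = 2(1 − Φ(0.2510)) ≈ 0.8018.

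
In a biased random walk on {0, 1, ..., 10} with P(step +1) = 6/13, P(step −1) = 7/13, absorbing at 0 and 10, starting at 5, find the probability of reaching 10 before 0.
P(hit 10 before 0) = (1 − (7/6)^5) / (1 − (7/6)^10) = 7776/24583

Let u_k denote P(reach 10 before 0 | start at k). Boundary: u_0 = 0, u_10 = 1. Recurrence: u_k = 6/13·u_{k+1} + 7/13·u_{k-1} for 1 ≤ k ≤ 9. Try u_k = A + B·r^k with r = q/p = (7/13)/(6/13) = 7/6. Substitution satisfies the recurrence; boundary conditions give:
  u_k = (1 − r^k) / (1 − r^N) = (1 − (7/6)^5) / (1 − (7/6)^10) = 7776/24583.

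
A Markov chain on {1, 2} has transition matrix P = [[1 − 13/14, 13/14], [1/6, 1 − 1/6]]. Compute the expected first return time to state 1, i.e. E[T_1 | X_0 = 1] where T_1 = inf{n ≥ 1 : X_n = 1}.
E[T_1 | X_0 = 1] = 1/π_1 = 46/7

For an irreducible recurrent Markov chain with stationary distribution π, E[T_i | X_0 = i] = 1/π_i (Kac's formula). Here π_1 = (1/6)/(13/14 + 1/6) = (1/6)/(23/21) = 7/46, so E[T_1 | X_0 = 1] = 1/π_1 = (13/14 + 1/6)/(1/6) = (23/21)/(1/6) = 46/7.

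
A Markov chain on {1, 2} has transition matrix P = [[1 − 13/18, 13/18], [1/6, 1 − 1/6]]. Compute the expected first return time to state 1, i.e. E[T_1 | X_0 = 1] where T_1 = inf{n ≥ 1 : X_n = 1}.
E[T_1 | X_0 = 1] = 1/π_1 = 16/3

For an irreducible recurrent Markov chain with stationary distribution π, E[T_i | X_0 = i] = 1/π_i (Kac's formula). Here π_1 = (1/6)/(13/18 + 1/6) = (1/6)/(8/9) = 3/16, so E[T_1 | X_0 = 1] = 1/π_1 = (13/18 + 1/6)/(1/6) = (8/9)/(1/6) = 16/3.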